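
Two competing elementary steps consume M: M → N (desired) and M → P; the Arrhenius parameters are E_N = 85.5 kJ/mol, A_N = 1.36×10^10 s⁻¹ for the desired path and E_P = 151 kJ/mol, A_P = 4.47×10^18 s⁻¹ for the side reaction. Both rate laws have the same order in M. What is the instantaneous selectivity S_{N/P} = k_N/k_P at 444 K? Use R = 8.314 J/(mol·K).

0.155

Since both paths have the same order in M, the concentration cancels and S_{N/P} = k_N/k_P = (A_N/A_P)·exp[(E_P−E_N)/(RT)].
(E_P−E_N)/(RT) = (151−85.5)×10³/(8.314×444) = 65500/3691 = 17.74.
k_N/k_P = (1.36×10^10/4.47×10^18)·exp(17.74) = 3.043×10^-9 × 5.082×10^7 = 0.155.
Since E_N < E_P, lowering the temperature improves selectivity toward N.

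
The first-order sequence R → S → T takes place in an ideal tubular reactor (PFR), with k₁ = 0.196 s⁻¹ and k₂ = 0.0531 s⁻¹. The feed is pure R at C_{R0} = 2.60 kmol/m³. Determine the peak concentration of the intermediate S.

1.60 kmol/m³

For a first-order series the maximum intermediate yield is C_{S,max}/C_{R0} = (k₁/k₂)^[k₂/(k₂−k₁)].
= (0.196/0.0531)^(0.0531/(0.0531−0.196)) = (3.691)^(-0.3716) = 0.6155.
C_{S,max} = 0.6155×2.60 = 1.60 kmol/m³.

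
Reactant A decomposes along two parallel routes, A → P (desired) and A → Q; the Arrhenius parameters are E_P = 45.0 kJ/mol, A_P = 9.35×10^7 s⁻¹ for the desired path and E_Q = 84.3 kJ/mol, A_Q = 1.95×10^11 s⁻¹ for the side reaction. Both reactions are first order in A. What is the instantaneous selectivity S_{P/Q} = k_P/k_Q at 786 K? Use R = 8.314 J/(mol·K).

0.196

With equal orders, S_{P/Q} = k_P/k_Q = (A_P/A_Q)·exp[(E_Q−E_P)/(RT)].
(E_Q−E_P)/(RT) = (84.3−45.0)×10³/(8.314×786) = 39300/6535 = 6.014.
k_P/k_Q = (9.35×10^7/1.95×10^11)·exp(6.014) = 4.795×10^-4 × 409.1 = 0.196.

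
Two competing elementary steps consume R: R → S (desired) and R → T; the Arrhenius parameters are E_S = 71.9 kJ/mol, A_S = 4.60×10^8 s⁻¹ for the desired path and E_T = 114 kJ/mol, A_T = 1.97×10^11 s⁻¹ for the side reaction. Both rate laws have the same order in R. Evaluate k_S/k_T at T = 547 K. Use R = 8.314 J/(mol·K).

Since both paths have the same order in R, the concentration cancels and S_{S/T} = k_S/k_T = (A_S/A_T)·exp[(E_T−E_S)/(RT)].
(E_T−E_S)/(RT) = (114−71.9)×10³/(8.314×547) = 42100/4548 = 9.257.
k_S/k_T = (4.60×10^8/1.97×10^11)·exp(9.257) = 0.002335 × 10481 = 24.5.

24.5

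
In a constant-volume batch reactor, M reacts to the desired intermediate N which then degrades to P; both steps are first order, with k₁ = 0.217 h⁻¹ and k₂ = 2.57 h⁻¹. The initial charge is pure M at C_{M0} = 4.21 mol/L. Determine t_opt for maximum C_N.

1.05 h

Setting dC_N/dt = 0 gives t_opt = ln(k₂/k₁)/(k₂−k₁).
= ln(2.57/0.217)/(2.57−0.217) = ln(11.84)/2.353 = 2.472/2.353 = 1.05 h.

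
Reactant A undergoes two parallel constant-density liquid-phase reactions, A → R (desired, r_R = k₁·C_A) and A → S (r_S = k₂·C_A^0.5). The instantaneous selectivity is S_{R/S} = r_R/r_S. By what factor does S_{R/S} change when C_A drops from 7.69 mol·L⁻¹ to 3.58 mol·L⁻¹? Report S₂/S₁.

0.682

S_{R/S} = (k₁/k₂)·C_A^0.5, so S₂/S₁ = (C_{A,2}/C_{A,1})^0.5.
= (3.58/7.69)^0.5 = (0.4655)^0.5 = 0.682.
Selectivity toward R falls as C_A falls — high-concentration operation is favoured.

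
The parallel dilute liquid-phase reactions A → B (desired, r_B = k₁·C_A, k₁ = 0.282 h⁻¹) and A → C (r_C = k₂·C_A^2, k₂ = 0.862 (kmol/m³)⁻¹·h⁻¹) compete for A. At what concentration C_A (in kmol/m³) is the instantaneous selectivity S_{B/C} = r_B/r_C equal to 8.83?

0.0370 kmol/m³

S_{B/C} = (k₁/k₂)·C_A⁻¹ ⇒ C_A = (S·k₂/k₁)^(-1).
= (8.83×0.862/0.282)^(-1) = (26.99)^(-1) = 0.0370 kmol/m³.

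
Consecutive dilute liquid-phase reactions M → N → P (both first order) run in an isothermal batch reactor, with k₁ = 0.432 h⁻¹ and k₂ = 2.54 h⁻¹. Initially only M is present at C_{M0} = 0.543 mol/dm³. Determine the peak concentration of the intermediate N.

At the optimum, C_{N,max}/C_{M0} = (k₁/k₂)^[k₂/(k₂−k₁)].
= (0.432/2.54)^(2.54/(2.54−0.432)) = (0.1701)^(1.205) = 0.1183.
C_{N,max} = 0.1183×0.543 = 0.0642 mol/dm³.

0.0642 mol/dm³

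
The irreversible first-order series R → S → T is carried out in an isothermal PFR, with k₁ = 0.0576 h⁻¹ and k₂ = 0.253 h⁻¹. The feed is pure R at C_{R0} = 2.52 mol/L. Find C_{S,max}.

At the optimum, C_{S,max}/C_{R0} = (k₁/k₂)^[k₂/(k₂−k₁)].
= (0.0576/0.253)^(0.253/(0.253−0.0576)) = (0.2277)^(1.295) = 0.1472.
C_{S,max} = 0.1472×2.52 = 0.371 mol/L.

0.371 mol/L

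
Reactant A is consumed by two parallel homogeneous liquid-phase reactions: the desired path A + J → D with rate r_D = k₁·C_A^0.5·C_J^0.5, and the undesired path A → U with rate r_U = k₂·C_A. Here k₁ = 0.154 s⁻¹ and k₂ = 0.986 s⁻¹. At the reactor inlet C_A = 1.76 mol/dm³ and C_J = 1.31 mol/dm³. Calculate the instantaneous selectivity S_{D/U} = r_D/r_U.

S_{D/U} = r_D/r_U = (k₁·C_A^0.5·C_J^0.5)/(k₂·C_A) = (k₁/k₂)·C_A^-0.5·C_J^0.5.
= (0.154×1.760^0.5×1.310^0.5) / (0.986×1.760) = 0.2338/1.735 = 0.135.
The undesired path is higher order in A, so low C_A (CSTR or dilute feed) favours D.

0.135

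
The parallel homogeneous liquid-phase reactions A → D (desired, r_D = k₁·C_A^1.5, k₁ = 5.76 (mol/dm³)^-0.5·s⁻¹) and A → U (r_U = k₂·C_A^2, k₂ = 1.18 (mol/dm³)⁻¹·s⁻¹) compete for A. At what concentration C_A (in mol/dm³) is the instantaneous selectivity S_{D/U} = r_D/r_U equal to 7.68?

S_{D/U} = (k₁/k₂)·C_A^-0.5 ⇒ C_A = (S·k₂/k₁)^(-2).
= (7.68×1.18/5.76)^(-2) = (1.573)^(-2) = 0.404 mol/dm³.

0.404 mol/dm³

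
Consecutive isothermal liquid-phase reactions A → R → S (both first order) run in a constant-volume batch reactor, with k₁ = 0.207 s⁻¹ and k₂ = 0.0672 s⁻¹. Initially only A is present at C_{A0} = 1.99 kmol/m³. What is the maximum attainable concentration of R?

At the optimum, C_{R,max}/C_{A0} = (k₁/k₂)^[k₂/(k₂−k₁)].
= (0.207/0.0672)^(0.0672/(0.0672−0.207)) = (3.080)^(-0.4807) = 0.5823.
C_{R,max} = 0.5823×1.99 = 1.16 kmol/m³.

1.16 kmol/m³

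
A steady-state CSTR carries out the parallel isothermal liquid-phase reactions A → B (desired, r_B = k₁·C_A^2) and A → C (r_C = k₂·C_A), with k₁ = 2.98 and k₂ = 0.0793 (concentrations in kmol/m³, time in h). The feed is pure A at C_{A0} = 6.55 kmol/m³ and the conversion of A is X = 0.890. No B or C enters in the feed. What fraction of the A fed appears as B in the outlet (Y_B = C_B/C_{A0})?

Exit C_A = C_{A0}(1−X) = 6.55×0.110 = 0.7205 kmol/m³.
A CSTR operates uniformly at the exit composition, giving r_B = 1.547 and r_C = 0.05714 (each k·C_A^n at C_A = 0.7205).
Fraction of consumed A going to B: r_B/(r_B+r_C) = 0.9644.
C_B = 0.9644·C_{A0}·X = 0.9644×6.55×0.890 = 5.62 kmol/m³; Y_B = C_B/C_{A0} = 0.858.

0.858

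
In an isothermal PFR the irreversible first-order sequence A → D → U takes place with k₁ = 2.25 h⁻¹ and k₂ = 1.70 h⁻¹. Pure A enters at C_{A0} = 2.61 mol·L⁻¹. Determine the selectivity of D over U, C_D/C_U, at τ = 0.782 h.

0.842

Solving the coupled first-order balances gives C_D(τ) = [k₁/(k₂−k₁)]·C_{A0}·(e^(−k₁τ) − e^(−k₂τ)).
e^(−k₁τ) = e^(−2.25×0.782) = e^(−1.760) = 0.1721; e^(−k₂τ) = e^(−1.329) = 0.2646.
C_D = 2.25×2.61/(1.70−2.25) × (0.1721−0.2646) = (-10.68)×(-0.09251) = 0.9877 mol·L⁻¹.
C_A = C_{A0}e^(−k₁τ) = 0.4493 mol·L⁻¹, so C_U = C_{A0}−C_A−C_D = 1.173 mol·L⁻¹; C_D/C_U = 0.842.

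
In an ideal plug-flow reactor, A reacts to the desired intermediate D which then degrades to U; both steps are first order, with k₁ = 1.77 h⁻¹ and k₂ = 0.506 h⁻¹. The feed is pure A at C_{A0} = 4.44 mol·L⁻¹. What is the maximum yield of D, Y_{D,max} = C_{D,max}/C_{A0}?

For a first-order series the maximum intermediate yield is C_{D,max}/C_{A0} = (k₁/k₂)^[k₂/(k₂−k₁)].
= (1.77/0.506)^(0.506/(0.506−1.77)) = (3.498)^(-0.4003) = 0.6058.

0.606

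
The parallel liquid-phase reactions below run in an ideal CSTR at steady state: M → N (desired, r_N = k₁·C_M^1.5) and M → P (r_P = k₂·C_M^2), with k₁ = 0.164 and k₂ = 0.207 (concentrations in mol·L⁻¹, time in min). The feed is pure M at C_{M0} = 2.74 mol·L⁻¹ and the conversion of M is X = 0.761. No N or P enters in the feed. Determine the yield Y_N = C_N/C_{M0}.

Exit C_M = C_{M0}(1−X) = 2.74×0.239 = 0.6549 mol·L⁻¹.
Rates in a CSTR are evaluated at the outlet concentration: r_N = 0.164×0.6549^1.5 = 0.08691, r_P = 0.207×0.6549^2 = 0.08877.
Fraction of consumed M going to N: r_N/(r_N+r_P) = 0.4947.
C_N = 0.4947·C_{M0}·X = 0.4947×2.74×0.761 = 1.03 mol·L⁻¹; Y_N = C_N/C_{M0} = 0.376.

0.376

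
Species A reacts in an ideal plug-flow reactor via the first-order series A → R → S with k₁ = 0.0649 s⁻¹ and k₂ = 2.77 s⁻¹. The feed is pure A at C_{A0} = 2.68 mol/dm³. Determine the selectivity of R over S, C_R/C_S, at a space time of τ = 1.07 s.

0.460

Solving the coupled first-order balances gives C_R(τ) = [k₁/(k₂−k₁)]·C_{A0}·(e^(−k₁τ) − e^(−k₂τ)).
e^(−k₁τ) = e^(−0.0649×1.07) = e^(−0.06944) = 0.9329; e^(−k₂τ) = e^(−2.964) = 0.05162.
C_R = 0.0649×2.68/(2.77−0.0649) × (0.9329−0.05162) = 0.06430×0.8813 = 0.05667 mol/dm³.
C_A = C_{A0}e^(−k₁τ) = 2.500 mol/dm³, so C_S = C_{A0}−C_A−C_R = 0.1231 mol/dm³; C_R/C_S = 0.460.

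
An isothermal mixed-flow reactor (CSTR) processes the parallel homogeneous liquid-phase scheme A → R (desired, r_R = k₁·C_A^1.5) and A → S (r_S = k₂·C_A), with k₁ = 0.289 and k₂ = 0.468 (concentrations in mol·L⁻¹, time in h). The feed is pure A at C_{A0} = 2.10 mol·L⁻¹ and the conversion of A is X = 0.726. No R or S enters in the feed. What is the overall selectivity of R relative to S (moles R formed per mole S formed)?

Exit C_A = C_{A0}(1−X) = 2.10×0.274 = 0.5754 mol·L⁻¹.
Rates in a CSTR are evaluated at the outlet concentration: r_R = 0.289×0.5754^1.5 = 0.1261, r_S = 0.468×0.5754 = 0.2693.
Overall selectivity = C_R/C_S = r_Rτ/(r_Sτ) = r_R/r_S = 0.468.

0.468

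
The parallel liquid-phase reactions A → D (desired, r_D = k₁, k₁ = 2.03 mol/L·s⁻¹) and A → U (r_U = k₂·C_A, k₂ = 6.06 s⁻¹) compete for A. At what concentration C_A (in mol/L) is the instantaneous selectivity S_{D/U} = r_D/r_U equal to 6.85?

S_{D/U} = (k₁/k₂)·C_A⁻¹ ⇒ C_A = (S·k₂/k₁)^(-1).
= (6.85×6.06/2.03)^(-1) = (20.45)^(-1) = 0.0489 mol/L.

0.0489 mol/L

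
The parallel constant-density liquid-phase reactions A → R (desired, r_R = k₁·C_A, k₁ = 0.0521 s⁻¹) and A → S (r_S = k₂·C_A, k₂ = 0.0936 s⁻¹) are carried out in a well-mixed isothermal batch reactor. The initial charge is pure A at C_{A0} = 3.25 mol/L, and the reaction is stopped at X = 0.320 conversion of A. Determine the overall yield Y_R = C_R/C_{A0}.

0.114

C_A = C_{A0}(1−X) = 2.210 mol/L.
Both paths are first order in A, so the instantaneous fraction to R is constant: dC_R/d(−C_A) = k₁/(k₁+k₂) = 0.3576.
C_R = 0.3576·(C_{A0}−C_A) = 0.3576×1.040 = 0.372 mol/L.
Y_R = C_R/C_{A0} = 0.3719/3.25 = 0.114.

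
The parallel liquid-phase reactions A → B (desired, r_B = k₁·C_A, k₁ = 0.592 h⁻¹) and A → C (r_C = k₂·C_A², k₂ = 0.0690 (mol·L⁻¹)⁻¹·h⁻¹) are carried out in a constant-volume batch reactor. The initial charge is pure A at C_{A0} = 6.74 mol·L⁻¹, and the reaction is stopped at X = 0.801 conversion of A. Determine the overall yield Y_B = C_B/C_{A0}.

0.553

C_A = C_{A0}(1−X) = 1.341 mol·L⁻¹.
Along a PFR/batch, dC_B/dC_A = −r_B/(r_B+r_C) = −k₁/(k₁+k₂·C_A).
Integrating from C_{A0} to C_A: C_B = (0.592/0.0690)·ln[(0.592+0.0690·6.74)/(0.592+0.0690·1.34)] = 8.580·ln(1.057/0.6845) = 3.728 mol·L⁻¹.
Y_B = C_B/C_{A0} = 3.728/6.74 = 0.553.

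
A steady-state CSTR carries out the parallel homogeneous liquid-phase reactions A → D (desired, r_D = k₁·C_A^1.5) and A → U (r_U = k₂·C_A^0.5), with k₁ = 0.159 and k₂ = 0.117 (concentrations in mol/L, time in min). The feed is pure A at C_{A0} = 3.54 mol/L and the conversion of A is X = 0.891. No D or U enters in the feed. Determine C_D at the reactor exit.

1.09 mol/L

Exit C_A = C_{A0}(1−X) = 3.54×0.109 = 0.3859 mol/L.
Rates in a CSTR are evaluated at the outlet concentration: r_D = 0.159×0.3859^1.5 = 0.03811, r_U = 0.117×0.3859^0.5 = 0.07268.
Fraction of consumed A going to D: r_D/(r_D+r_U) = 0.3440.
C_D = 0.3440·C_{A0}·X = 0.3440×3.54×0.891 = 1.09 mol/L.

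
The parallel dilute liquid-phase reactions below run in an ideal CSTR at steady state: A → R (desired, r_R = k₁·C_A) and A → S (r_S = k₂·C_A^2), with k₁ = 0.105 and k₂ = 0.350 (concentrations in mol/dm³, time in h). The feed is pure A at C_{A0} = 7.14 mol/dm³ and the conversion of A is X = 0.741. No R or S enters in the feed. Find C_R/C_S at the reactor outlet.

Exit C_A = C_{A0}(1−X) = 7.14×0.259 = 1.849 mol/dm³.
Rates in a CSTR are evaluated at the outlet concentration: r_R = 0.105×1.849 = 0.1942, r_S = 0.350×1.849^2 = 1.197.
Overall selectivity = C_R/C_S = r_Rτ/(r_Sτ) = r_R/r_S = 0.162.

0.162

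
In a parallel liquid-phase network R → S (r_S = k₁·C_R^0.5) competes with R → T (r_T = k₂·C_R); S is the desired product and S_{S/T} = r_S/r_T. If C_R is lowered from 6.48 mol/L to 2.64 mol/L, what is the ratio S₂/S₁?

1.57

S_{S/T} = (k₁/k₂)·C_R^-0.5, so S₂/S₁ = (C_{R,2}/C_{R,1})^-0.5.
= (2.64/6.48)^(-0.5) = (0.4074)^(-0.5) = 1.57.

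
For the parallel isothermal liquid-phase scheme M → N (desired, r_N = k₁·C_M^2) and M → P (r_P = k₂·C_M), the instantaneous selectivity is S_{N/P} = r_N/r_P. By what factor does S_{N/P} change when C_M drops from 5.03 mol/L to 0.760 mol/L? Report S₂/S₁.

0.151

S_{N/P} = (k₁/k₂)·C_M, so S₂/S₁ = (C_{M,2}/C_{M,1}).
= 0.760/5.03 = 0.151.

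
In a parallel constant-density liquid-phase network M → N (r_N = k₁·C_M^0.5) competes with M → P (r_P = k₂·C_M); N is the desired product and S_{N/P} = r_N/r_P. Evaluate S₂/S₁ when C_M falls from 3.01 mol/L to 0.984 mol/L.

S_{N/P} = (k₁/k₂)·C_M^-0.5, so S₂/S₁ = (C_{M,2}/C_{M,1})^-0.5.
= (0.984/3.01)^(-0.5) = (0.3269)^(-0.5) = 1.75.
Selectivity toward N rises as C_M falls — low-concentration operation is favoured.

1.75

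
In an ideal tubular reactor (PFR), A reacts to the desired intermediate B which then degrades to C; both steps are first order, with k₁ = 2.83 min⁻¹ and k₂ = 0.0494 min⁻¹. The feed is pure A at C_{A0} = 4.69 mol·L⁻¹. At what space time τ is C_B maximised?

The intermediate peaks when r₁ = r₂, i.e. k₁e^(−k₁τ) = k₂e^(−k₂τ), giving τ_opt = ln(k₂/k₁)/(k₂−k₁).
= ln(0.0494/2.83)/(0.0494−2.83) = ln(0.01746)/-2.781 = -4.048/-2.781 = 1.46 min.

1.46 min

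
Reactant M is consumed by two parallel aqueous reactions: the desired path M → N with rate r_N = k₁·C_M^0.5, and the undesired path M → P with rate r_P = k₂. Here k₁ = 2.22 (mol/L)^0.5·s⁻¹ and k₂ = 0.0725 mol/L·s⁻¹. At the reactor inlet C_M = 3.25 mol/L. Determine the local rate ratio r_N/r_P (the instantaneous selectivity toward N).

S_{N/P} = r_N/r_P = (k₁·C_M^0.5)/(k₂) = (k₁/k₂)·C_M^0.5.
= (2.22×3.250^0.5) / (0.0725) = 4.002/0.07250 = 55.2.

55.2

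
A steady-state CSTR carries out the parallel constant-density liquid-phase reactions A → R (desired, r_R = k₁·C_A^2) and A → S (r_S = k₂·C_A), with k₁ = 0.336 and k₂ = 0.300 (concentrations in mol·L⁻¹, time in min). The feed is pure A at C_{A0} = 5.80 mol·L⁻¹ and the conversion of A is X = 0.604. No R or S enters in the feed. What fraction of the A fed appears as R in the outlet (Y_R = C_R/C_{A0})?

0.435

Exit C_A = C_{A0}(1−X) = 5.80×0.396 = 2.297 mol·L⁻¹.
In a CSTR the entire volume is at exit conditions, so r_R = 0.336×2.297^2 = 1.772 and r_S = 0.300×2.297 = 0.6890.
Fraction of consumed A going to R: r_R/(r_R+r_S) = 0.7201.
C_R = 0.7201·C_{A0}·X = 0.7201×5.80×0.604 = 2.52 mol·L⁻¹; Y_R = C_R/C_{A0} = 0.435.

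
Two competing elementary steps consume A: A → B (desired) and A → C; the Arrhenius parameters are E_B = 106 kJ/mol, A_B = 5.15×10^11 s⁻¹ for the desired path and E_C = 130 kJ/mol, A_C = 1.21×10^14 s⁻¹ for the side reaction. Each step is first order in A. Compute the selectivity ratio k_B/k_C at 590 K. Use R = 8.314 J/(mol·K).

0.567

Since both paths have the same order in A, the concentration cancels and S_{B/C} = k_B/k_C = (A_B/A_C)·exp[(E_C−E_B)/(RT)].
(E_C−E_B)/(RT) = (130−106)×10³/(8.314×590) = 24000/4905 = 4.893.
k_B/k_C = (5.15×10^11/1.21×10^14)·exp(4.893) = 0.004256 × 133.3 = 0.567.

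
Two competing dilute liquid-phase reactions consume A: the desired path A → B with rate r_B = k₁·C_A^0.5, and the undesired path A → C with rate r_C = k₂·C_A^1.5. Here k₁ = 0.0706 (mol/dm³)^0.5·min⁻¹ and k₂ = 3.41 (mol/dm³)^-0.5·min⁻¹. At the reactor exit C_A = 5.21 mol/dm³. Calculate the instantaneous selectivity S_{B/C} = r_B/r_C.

0.00397

S_{B/C} = r_B/r_C = (k₁·C_A^0.5)/(k₂·C_A^1.5) = (k₁/k₂)·C_A⁻¹.
= (0.0706×5.210^0.5) / (3.41×5.210^1.5) = 0.1611/40.55 = 0.00397.
The undesired path is higher order in A, so low C_A (CSTR or dilute feed) favours B.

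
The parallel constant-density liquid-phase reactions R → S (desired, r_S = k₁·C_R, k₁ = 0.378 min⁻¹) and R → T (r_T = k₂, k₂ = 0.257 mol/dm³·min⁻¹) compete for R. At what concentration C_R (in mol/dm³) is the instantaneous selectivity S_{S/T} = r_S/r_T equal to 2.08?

1.41 mol/dm³

S_{S/T} = (k₁/k₂)·C_R ⇒ C_R = S·k₂/k₁.
= 2.08×0.257/0.378 = 1.41 mol/dm³.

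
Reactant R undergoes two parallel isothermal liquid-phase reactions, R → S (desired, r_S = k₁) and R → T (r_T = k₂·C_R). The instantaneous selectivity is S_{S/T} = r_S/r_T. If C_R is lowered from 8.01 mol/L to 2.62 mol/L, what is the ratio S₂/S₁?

S_{S/T} = (k₁/k₂)·C_R⁻¹, so S₂/S₁ = (C_{R,2}/C_{R,1})⁻¹.
= 8.01/2.62 = 3.06.
Selectivity toward S rises as C_R falls — low-concentration operation is favoured.

3.06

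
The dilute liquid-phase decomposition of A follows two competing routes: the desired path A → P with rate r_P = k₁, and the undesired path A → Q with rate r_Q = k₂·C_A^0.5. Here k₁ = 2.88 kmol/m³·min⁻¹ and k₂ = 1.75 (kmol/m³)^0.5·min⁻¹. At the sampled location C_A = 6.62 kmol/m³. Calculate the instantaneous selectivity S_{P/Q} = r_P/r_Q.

0.640

S_{P/Q} = r_P/r_Q = (k₁)/(k₂·C_A^0.5) = (k₁/k₂)·C_A^-0.5.
= (2.88) / (1.75×6.620^0.5) = 2.880/4.503 = 0.640.
The undesired path is higher order in A, so low C_A (CSTR or dilute feed) favours P.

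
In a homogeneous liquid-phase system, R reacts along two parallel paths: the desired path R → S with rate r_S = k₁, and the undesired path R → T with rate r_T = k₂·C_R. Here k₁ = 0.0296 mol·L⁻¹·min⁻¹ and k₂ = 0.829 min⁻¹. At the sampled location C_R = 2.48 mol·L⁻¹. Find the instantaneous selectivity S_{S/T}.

0.0144

S_{S/T} = r_S/r_T = (k₁)/(k₂·C_R) = (k₁/k₂)·C_R⁻¹.
= (0.0296) / (0.829×2.480) = 0.02960/2.056 = 0.0144.
The undesired path is higher order in R, so low C_R (CSTR or dilute feed) favours S.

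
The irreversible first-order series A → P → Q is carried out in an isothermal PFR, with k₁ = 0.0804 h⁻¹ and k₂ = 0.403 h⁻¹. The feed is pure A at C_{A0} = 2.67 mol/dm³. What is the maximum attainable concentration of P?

0.356 mol/dm³

For a first-order series the maximum intermediate yield is C_{P,max}/C_{A0} = (k₁/k₂)^[k₂/(k₂−k₁)].
= (0.0804/0.403)^(0.403/(0.403−0.0804)) = (0.1995)^(1.249) = 0.1335.
C_{P,max} = 0.1335×2.67 = 0.356 mol/dm³.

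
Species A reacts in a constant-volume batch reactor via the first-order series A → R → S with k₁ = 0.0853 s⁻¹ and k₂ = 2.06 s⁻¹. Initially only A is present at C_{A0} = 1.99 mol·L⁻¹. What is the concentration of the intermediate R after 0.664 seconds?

Solving the coupled first-order balances gives C_R(t) = [k₁/(k₂−k₁)]·C_{A0}·(e^(−k₁t) − e^(−k₂t)).
e^(−k₁t) = e^(−0.0853×0.664) = e^(−0.05664) = 0.9449; e^(−k₂t) = e^(−1.368) = 0.2547.
C_R = 0.0853×1.99/(2.06−0.0853) × (0.9449−0.2547) = 0.08596×0.6903 = 0.05934 mol·L⁻¹.

0.0593 mol·L⁻¹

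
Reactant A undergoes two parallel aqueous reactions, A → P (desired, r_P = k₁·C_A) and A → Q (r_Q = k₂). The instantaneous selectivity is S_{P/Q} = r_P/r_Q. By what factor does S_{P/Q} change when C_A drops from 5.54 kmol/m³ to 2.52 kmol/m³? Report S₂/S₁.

0.455

S_{P/Q} = (k₁/k₂)·C_A, so S₂/S₁ = (C_{A,2}/C_{A,1}).
= 2.52/5.54 = 0.455.
Selectivity toward P falls as C_A falls — high-concentration operation is favoured.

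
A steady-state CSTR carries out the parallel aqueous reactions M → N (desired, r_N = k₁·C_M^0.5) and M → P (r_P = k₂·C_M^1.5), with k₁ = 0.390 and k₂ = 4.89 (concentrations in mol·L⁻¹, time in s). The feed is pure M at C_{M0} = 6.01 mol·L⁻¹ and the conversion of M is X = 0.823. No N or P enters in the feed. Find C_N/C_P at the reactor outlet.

0.0750

Exit C_M = C_{M0}(1−X) = 6.01×0.177 = 1.064 mol·L⁻¹.
A CSTR operates uniformly at the exit composition, giving r_N = 0.4022 and r_P = 5.365 (each k·C_M^n at C_M = 1.064).
Overall selectivity = C_N/C_P = r_Nτ/(r_Pτ) = r_N/r_P = 0.0750.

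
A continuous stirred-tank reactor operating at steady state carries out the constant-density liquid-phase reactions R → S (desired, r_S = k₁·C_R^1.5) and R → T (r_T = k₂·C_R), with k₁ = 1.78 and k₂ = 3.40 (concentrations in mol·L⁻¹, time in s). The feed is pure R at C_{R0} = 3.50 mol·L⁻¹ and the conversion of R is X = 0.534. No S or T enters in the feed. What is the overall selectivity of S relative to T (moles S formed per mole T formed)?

Exit C_R = C_{R0}(1−X) = 3.50×0.466 = 1.631 mol·L⁻¹.
Rates in a CSTR are evaluated at the outlet concentration: r_S = 1.78×1.631^1.5 = 3.708, r_T = 3.40×1.631 = 5.545.
Overall selectivity = C_S/C_T = r_Sτ/(r_Tτ) = r_S/r_T = 0.669.

0.669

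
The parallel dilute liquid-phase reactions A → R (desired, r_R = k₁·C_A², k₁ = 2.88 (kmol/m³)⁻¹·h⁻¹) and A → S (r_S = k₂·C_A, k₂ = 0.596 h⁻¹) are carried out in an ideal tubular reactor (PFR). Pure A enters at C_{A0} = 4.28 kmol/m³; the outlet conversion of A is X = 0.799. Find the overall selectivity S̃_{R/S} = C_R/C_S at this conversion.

10.5

C_A = C_{A0}(1−X) = 0.8603 kmol/m³.
Along a PFR/batch, dC_S/dC_A = −r_S/(r_R+r_S) = −k₂/(k₂+k₁·C_A).
Integrating from C_{A0} to C_A: C_S = (0.596/2.88)·ln[(0.596+2.88·4.28)/(0.596+2.88·0.860)] = 0.2069·ln(12.92/3.074) = 0.2972 kmol/m³.
Then C_R = (C_{A0}−C_A) − C_S = 3.420 − 0.2972 = 3.123 kmol/m³.
S̃_{R/S} = C_R/C_S = 3.123/0.2972 = 10.5.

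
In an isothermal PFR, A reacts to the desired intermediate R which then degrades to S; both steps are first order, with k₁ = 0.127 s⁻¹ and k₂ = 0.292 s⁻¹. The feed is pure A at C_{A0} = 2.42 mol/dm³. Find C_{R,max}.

0.555 mol/dm³

For a first-order series the maximum intermediate yield is C_{R,max}/C_{A0} = (k₁/k₂)^[k₂/(k₂−k₁)].
= (0.127/0.292)^(0.292/(0.292−0.127)) = (0.4349)^(1.770) = 0.2291.
C_{R,max} = 0.2291×2.42 = 0.555 mol/dm³.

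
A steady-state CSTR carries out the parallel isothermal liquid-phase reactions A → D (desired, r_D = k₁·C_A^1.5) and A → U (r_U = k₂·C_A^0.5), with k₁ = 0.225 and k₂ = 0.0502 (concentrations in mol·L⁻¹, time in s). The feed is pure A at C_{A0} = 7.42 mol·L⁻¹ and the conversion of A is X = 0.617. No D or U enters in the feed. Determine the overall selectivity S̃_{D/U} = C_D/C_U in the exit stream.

Exit C_A = C_{A0}(1−X) = 7.42×0.383 = 2.842 mol·L⁻¹.
A CSTR operates uniformly at the exit composition, giving r_D = 1.078 and r_U = 0.08463 (each k·C_A^n at C_A = 2.842).
Overall selectivity = C_D/C_U = r_Dτ/(r_Uτ) = r_D/r_U = 12.7.

12.7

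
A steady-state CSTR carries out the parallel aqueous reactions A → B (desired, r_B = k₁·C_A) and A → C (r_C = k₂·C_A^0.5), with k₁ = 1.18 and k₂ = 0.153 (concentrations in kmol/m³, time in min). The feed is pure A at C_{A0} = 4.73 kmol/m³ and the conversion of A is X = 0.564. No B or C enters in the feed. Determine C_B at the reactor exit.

2.45 kmol/m³

Exit C_A = C_{A0}(1−X) = 4.73×0.436 = 2.062 kmol/m³.
A CSTR operates uniformly at the exit composition, giving r_B = 2.433 and r_C = 0.2197 (each k·C_A^n at C_A = 2.062).
Fraction of consumed A going to B: r_B/(r_B+r_C) = 0.9172.
C_B = 0.9172·C_{A0}·X = 0.9172×4.73×0.564 = 2.45 kmol/m³.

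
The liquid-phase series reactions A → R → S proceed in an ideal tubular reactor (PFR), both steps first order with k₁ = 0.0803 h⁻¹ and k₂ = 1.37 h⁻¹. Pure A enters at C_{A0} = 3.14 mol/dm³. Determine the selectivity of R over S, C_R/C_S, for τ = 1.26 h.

0.885

Solving the coupled first-order balances gives C_R(τ) = [k₁/(k₂−k₁)]·C_{A0}·(e^(−k₁τ) − e^(−k₂τ)).
e^(−k₁τ) = e^(−0.0803×1.26) = e^(−0.1012) = 0.9038; e^(−k₂τ) = e^(−1.726) = 0.1780.
C_R = 0.0803×3.14/(1.37−0.0803) × (0.9038−0.1780) = 0.1955×0.7258 = 0.1419 mol/dm³.
C_A = C_{A0}e^(−k₁τ) = 2.838 mol/dm³, so C_S = C_{A0}−C_A−C_R = 0.1603 mol/dm³; C_R/C_S = 0.885.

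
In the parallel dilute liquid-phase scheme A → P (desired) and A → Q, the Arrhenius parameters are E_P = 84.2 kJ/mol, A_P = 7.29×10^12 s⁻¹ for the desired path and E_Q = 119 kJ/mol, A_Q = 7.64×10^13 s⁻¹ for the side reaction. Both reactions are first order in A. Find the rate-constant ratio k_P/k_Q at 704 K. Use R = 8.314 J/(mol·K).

36.5

Since both paths have the same order in A, the concentration cancels and S_{P/Q} = k_P/k_Q = (A_P/A_Q)·exp[(E_Q−E_P)/(RT)].
(E_Q−E_P)/(RT) = (119−84.2)×10³/(8.314×704) = 34800/5853 = 5.946.
k_P/k_Q = (7.29×10^12/7.64×10^13)·exp(5.946) = 0.09542 × 382.1 = 36.5.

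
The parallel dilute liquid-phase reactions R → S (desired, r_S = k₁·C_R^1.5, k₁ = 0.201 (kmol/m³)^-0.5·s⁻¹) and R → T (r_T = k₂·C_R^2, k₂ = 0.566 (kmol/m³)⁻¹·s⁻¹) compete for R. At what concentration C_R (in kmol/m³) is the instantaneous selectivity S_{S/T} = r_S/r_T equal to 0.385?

0.851 kmol/m³

S_{S/T} = (k₁/k₂)·C_R^-0.5 ⇒ C_R = (S·k₂/k₁)^(-2).
= (0.385×0.566/0.201)^(-2) = (1.084)^(-2) = 0.851 kmol/m³.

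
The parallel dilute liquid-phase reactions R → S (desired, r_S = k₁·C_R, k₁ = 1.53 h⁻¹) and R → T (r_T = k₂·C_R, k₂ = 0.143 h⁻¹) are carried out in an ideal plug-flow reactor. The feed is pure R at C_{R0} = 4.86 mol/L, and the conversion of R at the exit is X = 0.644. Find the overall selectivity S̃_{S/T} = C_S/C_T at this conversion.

C_R = C_{R0}(1−X) = 1.730 mol/L.
Both paths are first order in R, so the instantaneous fraction to S is constant: dC_S/d(−C_R) = k₁/(k₁+k₂) = 0.9145.
C_S = 0.9145·(C_{R0}−C_R) = 0.9145×3.130 = 2.86 mol/L.
C_T = (C_{R0}−C_R)−C_S = 0.2675 mol/L; S̃_{S/T} = 2.862/0.2675 = 10.7.

10.7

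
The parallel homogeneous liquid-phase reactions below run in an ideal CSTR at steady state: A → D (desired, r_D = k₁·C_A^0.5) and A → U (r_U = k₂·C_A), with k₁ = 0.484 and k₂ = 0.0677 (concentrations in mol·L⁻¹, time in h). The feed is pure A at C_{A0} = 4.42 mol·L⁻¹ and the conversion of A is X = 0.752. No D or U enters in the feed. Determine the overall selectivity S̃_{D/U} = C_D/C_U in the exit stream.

Exit C_A = C_{A0}(1−X) = 4.42×0.248 = 1.096 mol·L⁻¹.
Rates in a CSTR are evaluated at the outlet concentration: r_D = 0.484×1.096^0.5 = 0.5067, r_U = 0.0677×1.096 = 0.07421.
Overall selectivity = C_D/C_U = r_Dτ/(r_Uτ) = r_D/r_U = 6.83.

6.83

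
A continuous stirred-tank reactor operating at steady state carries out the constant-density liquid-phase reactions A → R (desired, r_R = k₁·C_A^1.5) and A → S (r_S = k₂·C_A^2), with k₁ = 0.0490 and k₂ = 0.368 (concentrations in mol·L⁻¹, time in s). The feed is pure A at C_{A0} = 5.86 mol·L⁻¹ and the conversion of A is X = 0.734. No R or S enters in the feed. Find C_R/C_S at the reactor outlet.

Exit C_A = C_{A0}(1−X) = 5.86×0.266 = 1.559 mol·L⁻¹.
Rates in a CSTR are evaluated at the outlet concentration: r_R = 0.0490×1.559^1.5 = 0.09536, r_S = 0.368×1.559^2 = 0.8941.
Overall selectivity = C_R/C_S = r_Rτ/(r_Sτ) = r_R/r_S = 0.107.

0.107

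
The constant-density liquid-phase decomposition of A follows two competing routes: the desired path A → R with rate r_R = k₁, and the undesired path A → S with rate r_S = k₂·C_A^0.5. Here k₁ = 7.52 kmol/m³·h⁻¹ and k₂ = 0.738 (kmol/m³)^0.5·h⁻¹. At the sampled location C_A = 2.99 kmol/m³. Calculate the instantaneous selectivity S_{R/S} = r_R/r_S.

S_{R/S} = r_R/r_S = (k₁)/(k₂·C_A^0.5) = (k₁/k₂)·C_A^-0.5.
= (7.52) / (0.738×2.990^0.5) = 7.520/1.276 = 5.89.
The undesired path is higher order in A, so low C_A (CSTR or dilute feed) favours R.

5.89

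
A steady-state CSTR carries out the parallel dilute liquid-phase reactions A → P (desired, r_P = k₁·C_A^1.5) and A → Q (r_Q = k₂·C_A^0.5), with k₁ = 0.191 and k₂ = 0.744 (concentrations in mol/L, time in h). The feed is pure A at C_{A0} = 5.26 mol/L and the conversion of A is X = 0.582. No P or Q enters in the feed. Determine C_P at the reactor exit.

Exit C_A = C_{A0}(1−X) = 5.26×0.418 = 2.199 mol/L.
In a CSTR the entire volume is at exit conditions, so r_P = 0.191×2.199^1.5 = 0.6227 and r_Q = 0.744×2.199^0.5 = 1.103.
Fraction of consumed A going to P: r_P/(r_P+r_Q) = 0.3608.
C_P = 0.3608·C_{A0}·X = 0.3608×5.26×0.582 = 1.10 mol/L.

1.10 mol/L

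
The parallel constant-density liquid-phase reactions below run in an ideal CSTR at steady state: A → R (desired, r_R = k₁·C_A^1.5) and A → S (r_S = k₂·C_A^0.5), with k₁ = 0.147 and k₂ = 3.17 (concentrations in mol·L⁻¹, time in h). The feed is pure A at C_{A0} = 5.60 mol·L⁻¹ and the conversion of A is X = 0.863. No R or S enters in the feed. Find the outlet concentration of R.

0.166 mol·L⁻¹

Exit C_A = C_{A0}(1−X) = 5.60×0.137 = 0.7672 mol·L⁻¹.
In a CSTR the entire volume is at exit conditions, so r_R = 0.147×0.7672^1.5 = 0.09878 and r_S = 3.17×0.7672^0.5 = 2.777.
Fraction of consumed A going to R: r_R/(r_R+r_S) = 0.03435.
C_R = 0.03435·C_{A0}·X = 0.03435×5.60×0.863 = 0.166 mol·L⁻¹.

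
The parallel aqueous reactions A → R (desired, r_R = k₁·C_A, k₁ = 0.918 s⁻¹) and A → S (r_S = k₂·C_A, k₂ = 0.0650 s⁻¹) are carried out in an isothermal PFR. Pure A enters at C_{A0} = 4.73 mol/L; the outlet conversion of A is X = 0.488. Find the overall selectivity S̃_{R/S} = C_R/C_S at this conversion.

C_A = C_{A0}(1−X) = 2.422 mol/L.
Both paths are first order in A, so the instantaneous fraction to R is constant: dC_R/d(−C_A) = k₁/(k₁+k₂) = 0.9339.
C_R = 0.9339·(C_{A0}−C_A) = 0.9339×2.308 = 2.16 mol/L.
C_S = (C_{A0}−C_A)−C_R = 0.1526 mol/L; S̃_{R/S} = 2.156/0.1526 = 14.1.

14.1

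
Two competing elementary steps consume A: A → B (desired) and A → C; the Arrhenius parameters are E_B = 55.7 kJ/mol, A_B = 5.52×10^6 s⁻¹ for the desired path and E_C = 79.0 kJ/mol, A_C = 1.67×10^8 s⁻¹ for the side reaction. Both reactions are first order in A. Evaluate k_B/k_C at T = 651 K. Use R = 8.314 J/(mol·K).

With equal orders, S_{B/C} = k_B/k_C = (A_B/A_C)·exp[(E_C−E_B)/(RT)].
(E_C−E_B)/(RT) = (79.0−55.7)×10³/(8.314×651) = 23300/5412 = 4.305.
k_B/k_C = (5.52×10^6/1.67×10^8)·exp(4.305) = 0.03305 × 74.06 = 2.45.

2.45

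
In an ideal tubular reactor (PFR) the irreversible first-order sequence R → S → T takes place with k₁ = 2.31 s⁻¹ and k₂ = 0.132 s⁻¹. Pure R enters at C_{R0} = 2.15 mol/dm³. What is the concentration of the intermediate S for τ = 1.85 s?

The intermediate concentration in a first-order A→B→C sequence is C_S = k₁C_{R0}(e^(−k₁τ) − e^(−k₂τ))/(k₂−k₁).
e^(−k₁τ) = e^(−2.31×1.85) = e^(−4.274) = 0.01393; e^(−k₂τ) = e^(−0.2442) = 0.7833.
C_S = 2.31×2.15/(0.132−2.31) × (0.01393−0.7833) = (-2.280)×(-0.7694) = 1.754 mol/dm³.

1.75 mol/dm³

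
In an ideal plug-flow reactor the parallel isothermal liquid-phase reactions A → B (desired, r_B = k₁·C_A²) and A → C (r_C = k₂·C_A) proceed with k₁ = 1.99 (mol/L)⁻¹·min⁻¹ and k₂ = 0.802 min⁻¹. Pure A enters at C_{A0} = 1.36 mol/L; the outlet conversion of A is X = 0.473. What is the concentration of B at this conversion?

0.460 mol/L

C_A = C_{A0}(1−X) = 0.7167 mol/L.
Along a PFR/batch, dC_C/dC_A = −r_C/(r_B+r_C) = −k₂/(k₂+k₁·C_A).
Integrating from C_{A0} to C_A: C_C = (0.802/1.99)·ln[(0.802+1.99·1.36)/(0.802+1.99·0.717)] = 0.4030·ln(3.508/2.228) = 0.1829 mol/L.
Then C_B = (C_{A0}−C_A) − C_C = 0.6433 − 0.1829 = 0.4603 mol/L.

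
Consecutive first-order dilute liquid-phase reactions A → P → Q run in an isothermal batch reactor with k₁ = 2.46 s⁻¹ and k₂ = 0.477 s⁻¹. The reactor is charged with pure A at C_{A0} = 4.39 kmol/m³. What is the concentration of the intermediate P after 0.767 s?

The intermediate concentration in a first-order A→B→C sequence is C_P = k₁C_{A0}(e^(−k₁t) − e^(−k₂t))/(k₂−k₁).
e^(−k₁t) = e^(−2.46×0.767) = e^(−1.887) = 0.1516; e^(−k₂t) = e^(−0.3659) = 0.6936.
C_P = 2.46×4.39/(0.477−2.46) × (0.1516−0.6936) = (-5.446)×(-0.5420) = 2.952 kmol/m³.

2.95 kmol/m³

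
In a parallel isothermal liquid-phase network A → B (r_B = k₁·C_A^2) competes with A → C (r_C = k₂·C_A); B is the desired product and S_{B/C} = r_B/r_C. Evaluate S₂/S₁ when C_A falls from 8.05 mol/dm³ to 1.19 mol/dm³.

0.148

S_{B/C} = (k₁/k₂)·C_A, so S₂/S₁ = (C_{A,2}/C_{A,1}).
= 1.19/8.05 = 0.148.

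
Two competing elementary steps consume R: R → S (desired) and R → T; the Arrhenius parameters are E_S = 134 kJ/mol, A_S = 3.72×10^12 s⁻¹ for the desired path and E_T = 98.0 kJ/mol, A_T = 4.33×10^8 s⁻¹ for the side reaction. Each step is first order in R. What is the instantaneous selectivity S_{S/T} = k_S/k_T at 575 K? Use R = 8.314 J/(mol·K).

With equal orders, S_{S/T} = k_S/k_T = (A_S/A_T)·exp[(E_T−E_S)/(RT)].
(E_T−E_S)/(RT) = (98.0−134)×10³/(8.314×575) = -36000/4781 = -7.531.
k_S/k_T = (3.72×10^12/4.33×10^8)·exp(-7.531) = 8591 × 5.365×10^-4 = 4.61.

4.61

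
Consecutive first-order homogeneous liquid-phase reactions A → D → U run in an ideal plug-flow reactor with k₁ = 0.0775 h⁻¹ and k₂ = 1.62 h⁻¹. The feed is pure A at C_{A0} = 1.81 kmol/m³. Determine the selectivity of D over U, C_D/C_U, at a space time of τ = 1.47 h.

Solving the coupled first-order balances gives C_D(τ) = [k₁/(k₂−k₁)]·C_{A0}·(e^(−k₁τ) − e^(−k₂τ)).
e^(−k₁τ) = e^(−0.0775×1.47) = e^(−0.1139) = 0.8923; e^(−k₂τ) = e^(−2.381) = 0.09242.
C_D = 0.0775×1.81/(1.62−0.0775) × (0.8923−0.09242) = 0.09094×0.7999 = 0.07274 kmol/m³.
C_A = C_{A0}e^(−k₁τ) = 1.615 kmol/m³, so C_U = C_{A0}−C_A−C_D = 0.1221 kmol/m³; C_D/C_U = 0.596.

0.596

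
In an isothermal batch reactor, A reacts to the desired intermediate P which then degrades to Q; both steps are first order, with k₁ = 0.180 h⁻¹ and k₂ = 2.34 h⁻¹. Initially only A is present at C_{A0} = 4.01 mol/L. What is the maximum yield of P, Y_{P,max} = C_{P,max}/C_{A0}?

0.0621

At the optimum, C_{P,max}/C_{A0} = (k₁/k₂)^[k₂/(k₂−k₁)].
= (0.180/2.34)^(2.34/(2.34−0.180)) = (0.07692)^(1.083) = 0.06212.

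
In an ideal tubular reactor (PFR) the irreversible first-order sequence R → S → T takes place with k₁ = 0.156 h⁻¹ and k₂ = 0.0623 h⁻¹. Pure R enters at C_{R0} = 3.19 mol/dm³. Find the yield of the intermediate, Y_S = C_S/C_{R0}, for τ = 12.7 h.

0.525

The intermediate concentration in a first-order A→B→C sequence is C_S = k₁C_{R0}(e^(−k₁τ) − e^(−k₂τ))/(k₂−k₁).
e^(−k₁τ) = e^(−0.156×12.7) = e^(−1.981) = 0.1379; e^(−k₂τ) = e^(−0.7912) = 0.4533.
C_S = 0.156×3.19/(0.0623−0.156) × (0.1379−0.4533) = (-5.311)×(-0.3154) = 1.675 mol/dm³.
Y_S = C_S/C_{R0} = 1.675/3.19 = 0.525.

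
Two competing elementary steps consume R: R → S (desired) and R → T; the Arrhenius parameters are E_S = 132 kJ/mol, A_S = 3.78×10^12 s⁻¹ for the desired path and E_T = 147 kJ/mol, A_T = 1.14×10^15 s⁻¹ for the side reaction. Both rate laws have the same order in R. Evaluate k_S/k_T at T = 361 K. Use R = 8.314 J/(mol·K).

0.491

Since both paths have the same order in R, the concentration cancels and S_{S/T} = k_S/k_T = (A_S/A_T)·exp[(E_T−E_S)/(RT)].
(E_T−E_S)/(RT) = (147−132)×10³/(8.314×361) = 15000/3001 = 4.998.
k_S/k_T = (3.78×10^12/1.14×10^15)·exp(4.998) = 0.003316 × 148.1 = 0.491.
Since E_S < E_T, lowering the temperature improves selectivity toward S.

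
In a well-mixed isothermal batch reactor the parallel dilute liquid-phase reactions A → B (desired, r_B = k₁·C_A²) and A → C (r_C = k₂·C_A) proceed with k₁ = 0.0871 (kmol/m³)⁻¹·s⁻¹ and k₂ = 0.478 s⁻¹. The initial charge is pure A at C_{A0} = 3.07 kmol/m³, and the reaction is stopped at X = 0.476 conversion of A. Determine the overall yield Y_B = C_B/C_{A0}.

C_A = C_{A0}(1−X) = 1.609 kmol/m³.
Along a PFR/batch, dC_C/dC_A = −r_C/(r_B+r_C) = −k₂/(k₂+k₁·C_A).
Integrating from C_{A0} to C_A: C_C = (0.478/0.0871)·ln[(0.478+0.0871·3.07)/(0.478+0.0871·1.61)] = 5.488·ln(0.7454/0.6181) = 1.028 kmol/m³.
Then C_B = (C_{A0}−C_A) − C_C = 1.461 − 1.028 = 0.4338 kmol/m³.
Y_B = C_B/C_{A0} = 0.4338/3.07 = 0.141.

0.141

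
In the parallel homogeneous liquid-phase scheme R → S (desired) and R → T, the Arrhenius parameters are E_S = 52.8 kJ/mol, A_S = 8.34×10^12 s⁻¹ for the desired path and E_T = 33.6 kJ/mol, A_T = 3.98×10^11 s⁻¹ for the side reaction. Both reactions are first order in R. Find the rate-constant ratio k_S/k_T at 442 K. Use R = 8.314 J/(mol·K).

0.113

With equal orders, S_{S/T} = k_S/k_T = (A_S/A_T)·exp[(E_T−E_S)/(RT)].
(E_T−E_S)/(RT) = (33.6−52.8)×10³/(8.314×442) = -19200/3675 = -5.225.
k_S/k_T = (8.34×10^12/3.98×10^11)·exp(-5.225) = 20.95 × 0.005381 = 0.113.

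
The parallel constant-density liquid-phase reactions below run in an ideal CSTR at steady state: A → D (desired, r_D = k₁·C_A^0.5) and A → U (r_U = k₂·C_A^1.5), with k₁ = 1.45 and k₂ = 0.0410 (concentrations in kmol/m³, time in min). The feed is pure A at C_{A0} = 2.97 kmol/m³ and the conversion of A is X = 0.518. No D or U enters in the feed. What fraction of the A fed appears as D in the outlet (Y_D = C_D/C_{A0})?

Exit C_A = C_{A0}(1−X) = 2.97×0.482 = 1.432 kmol/m³.
In a CSTR the entire volume is at exit conditions, so r_D = 1.45×1.432^0.5 = 1.735 and r_U = 0.0410×1.432^1.5 = 0.07022.
Fraction of consumed A going to D: r_D/(r_D+r_U) = 0.9611.
C_D = 0.9611·C_{A0}·X = 0.9611×2.97×0.518 = 1.48 kmol/m³; Y_D = C_D/C_{A0} = 0.498.

0.498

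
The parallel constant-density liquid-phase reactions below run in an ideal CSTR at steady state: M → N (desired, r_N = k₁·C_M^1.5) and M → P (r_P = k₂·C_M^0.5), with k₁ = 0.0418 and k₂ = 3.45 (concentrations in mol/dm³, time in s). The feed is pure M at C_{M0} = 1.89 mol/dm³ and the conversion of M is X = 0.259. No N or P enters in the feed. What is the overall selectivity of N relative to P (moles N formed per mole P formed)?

Exit C_M = C_{M0}(1−X) = 1.89×0.741 = 1.400 mol/dm³.
Rates in a CSTR are evaluated at the outlet concentration: r_N = 0.0418×1.400^1.5 = 0.06928, r_P = 3.45×1.400^0.5 = 4.083.
Overall selectivity = C_N/C_P = r_Nτ/(r_Pτ) = r_N/r_P = 0.0170.

0.0170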